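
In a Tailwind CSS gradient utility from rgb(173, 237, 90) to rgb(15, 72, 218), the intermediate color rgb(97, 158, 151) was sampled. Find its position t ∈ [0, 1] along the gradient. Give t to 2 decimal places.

Invert the lerp on the G channel (largest span, 165): t = (158 − 237) / (72 − 237) = -79/-165 = 0.47879.
Check on R: (97 − 173)/(15 − 173) = 0.481 ✓

0.48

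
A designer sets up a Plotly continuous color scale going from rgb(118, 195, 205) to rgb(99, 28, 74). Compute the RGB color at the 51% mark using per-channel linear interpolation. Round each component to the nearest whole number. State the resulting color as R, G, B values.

51% corresponds to t = 0.51.
R = 118 + 0.51 × (99 − 118) = 118 + 0.51 × -19 = 108.31 → 108
G = 195 + 0.51 × (28 − 195) = 195 + 0.51 × -167 = 109.83 → 110
B = 205 + 0.51 × (74 − 205) = 205 + 0.51 × -131 = 138.19 → 138
So the blended color is (108, 110, 138), about #6c6e8a.

(108, 110, 138)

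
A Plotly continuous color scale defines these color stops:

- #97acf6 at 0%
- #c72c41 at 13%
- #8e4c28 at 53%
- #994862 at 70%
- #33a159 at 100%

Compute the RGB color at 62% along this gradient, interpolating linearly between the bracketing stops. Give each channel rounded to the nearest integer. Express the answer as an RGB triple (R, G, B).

62% lies between the 53% and 70% stops, so the local fraction is t = (62 − 53)/(70 − 53) = 9/17 ≈ 0.5294.
#8e4c28 → (142, 76, 40); #994862 → (153, 72, 98).
R = 142 + 0.5294 × (153 − 142) = 147.823 → 148
G = 76 + 0.5294 × (72 − 76) = 73.882 → 74
B = 40 + 0.5294 × (98 − 40) = 70.705 → 71

(148, 74, 71)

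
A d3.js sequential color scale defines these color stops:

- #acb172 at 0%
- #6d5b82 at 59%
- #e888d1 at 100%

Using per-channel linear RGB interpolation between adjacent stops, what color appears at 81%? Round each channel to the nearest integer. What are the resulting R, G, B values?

(175, 115, 172)

81% lies between the 59% and 100% stops, so the local fraction is t = (81 − 59)/(100 − 59) = 22/41 ≈ 0.5366.
#6d5b82 → (109, 91, 130); #e888d1 → (232, 136, 209).
R = 109 + 0.5366 × (232 − 109) = 175.002 → 175
G = 91 + 0.5366 × (136 − 91) = 115.147 → 115
B = 130 + 0.5366 × (209 − 130) = 172.391 → 172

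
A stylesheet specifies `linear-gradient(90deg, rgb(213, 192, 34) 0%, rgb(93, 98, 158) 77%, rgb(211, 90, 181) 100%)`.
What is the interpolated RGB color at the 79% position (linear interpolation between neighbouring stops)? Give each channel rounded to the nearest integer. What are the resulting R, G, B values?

79% lies between the 77% and 100% stops, so the local fraction is t = (79 − 77)/(100 − 77) = 2/23 ≈ 0.087.
R = 93 + 0.087 × (211 − 93) = 103.266 → 103
G = 98 + 0.087 × (90 − 98) = 97.304 → 97
B = 158 + 0.087 × (181 − 158) = 160.001 → 160

(103, 97, 160)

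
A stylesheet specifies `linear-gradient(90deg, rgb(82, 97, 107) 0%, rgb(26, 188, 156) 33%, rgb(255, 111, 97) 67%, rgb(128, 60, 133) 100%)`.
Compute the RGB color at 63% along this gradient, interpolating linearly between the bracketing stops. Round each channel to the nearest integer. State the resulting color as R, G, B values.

63% lies between the 33% and 67% stops, so the local fraction is t = (63 − 33)/(67 − 33) = 30/34 ≈ 0.8824.
R = 26 + 0.8824 × (255 − 26) = 228.07 → 228
G = 188 + 0.8824 × (111 − 188) = 120.055 → 120
B = 156 + 0.8824 × (97 − 156) = 103.938 → 104

(228, 120, 104)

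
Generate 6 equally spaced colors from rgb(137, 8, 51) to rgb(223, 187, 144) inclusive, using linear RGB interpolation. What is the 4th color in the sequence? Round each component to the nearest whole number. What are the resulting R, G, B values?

With 6 swatches and endpoints inclusive, swatch 4 sits at t = (4 − 1)/(6 − 1) = 3/5 ≈ 0.6.
R = 137 + 0.6 × (223 − 137) = 188.6 → 189
G = 8 + 0.6 × (187 − 8) = 115.4 → 115
B = 51 + 0.6 × (144 − 51) = 106.8 → 107

(189, 115, 107)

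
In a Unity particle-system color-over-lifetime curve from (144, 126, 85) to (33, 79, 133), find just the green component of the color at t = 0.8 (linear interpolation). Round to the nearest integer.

88

G = 126 + 0.8 × (79 − 126) = 88.4 → 88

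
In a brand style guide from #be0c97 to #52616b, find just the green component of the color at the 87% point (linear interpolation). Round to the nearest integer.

86

G₁ = 12 (from #be0c97), G₂ = 97 (from #52616b).
G = 12 + 0.87 × (97 − 12) = 85.95 → 86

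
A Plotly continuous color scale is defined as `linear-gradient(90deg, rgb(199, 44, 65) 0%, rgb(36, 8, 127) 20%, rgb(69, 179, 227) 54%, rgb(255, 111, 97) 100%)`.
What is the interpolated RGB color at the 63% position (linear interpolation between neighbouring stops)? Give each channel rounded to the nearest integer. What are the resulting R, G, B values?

63% lies between the 54% and 100% stops, so the local fraction is t = (63 − 54)/(100 − 54) = 9/46 ≈ 0.1957.
R = 69 + 0.1957 × (255 − 69) = 105.4 → 105
G = 179 + 0.1957 × (111 − 179) = 165.692 → 166
B = 227 + 0.1957 × (97 − 227) = 201.559 → 202

(105, 166, 202)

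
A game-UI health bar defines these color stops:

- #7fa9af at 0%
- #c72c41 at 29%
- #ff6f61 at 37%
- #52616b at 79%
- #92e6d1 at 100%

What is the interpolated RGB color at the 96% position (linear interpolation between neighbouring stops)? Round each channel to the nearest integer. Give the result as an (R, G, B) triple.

96% lies between the 79% and 100% stops, so the local fraction is t = (96 − 79)/(100 − 79) = 17/21 ≈ 0.8095.
#52616b → (82, 97, 107); #92e6d1 → (146, 230, 209).
R = 82 + 0.8095 × (146 − 82) = 133.808 → 134
G = 97 + 0.8095 × (230 − 97) = 204.663 → 205
B = 107 + 0.8095 × (209 − 107) = 189.569 → 190

(134, 205, 190)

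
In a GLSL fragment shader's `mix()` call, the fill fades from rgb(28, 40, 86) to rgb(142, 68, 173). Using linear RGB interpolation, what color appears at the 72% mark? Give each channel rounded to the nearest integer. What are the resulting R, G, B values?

72% corresponds to t = 0.72.
R = 28 + 0.72 × (142 − 28) = 28 + 0.72 × 114 = 110.08 → 110
G = 40 + 0.72 × (68 − 40) = 40 + 0.72 × 28 = 60.16 → 60
B = 86 + 0.72 × (173 − 86) = 86 + 0.72 × 87 = 148.64 → 149

(110, 60, 149)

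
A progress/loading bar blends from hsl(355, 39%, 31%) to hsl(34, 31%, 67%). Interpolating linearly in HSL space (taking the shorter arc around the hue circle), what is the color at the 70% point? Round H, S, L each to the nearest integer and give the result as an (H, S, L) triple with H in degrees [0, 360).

Hue: 34 − 355 = -321°, but |-321| > 180 so the shorter arc goes the other way: Δh = -321 + 360 = 39°.
H = 355 + 0.7 × (39) = 382.3 → 382 → 382 mod 360 = 22°
S = 39 + 0.7 × (31 − 39) = 33.4 → 33%
L = 31 + 0.7 × (67 − 31) = 56.2 → 56%

(22, 33, 56)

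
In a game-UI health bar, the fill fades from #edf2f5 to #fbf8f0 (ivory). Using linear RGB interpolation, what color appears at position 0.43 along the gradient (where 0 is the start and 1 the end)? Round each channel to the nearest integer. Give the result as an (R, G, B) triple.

(243, 245, 243)

#edf2f5 → (237, 242, 245); #fbf8f0 → (251, 248, 240).
R = 237 + 0.43 × (251 − 237) = 237 + 0.43 × 14 = 243.02 → 243
G = 242 + 0.43 × (248 − 242) = 242 + 0.43 × 6 = 244.58 → 245
B = 245 + 0.43 × (240 − 245) = 245 + 0.43 × -5 = 242.85 → 243
So the blended color is (243, 245, 243), about #f3f5f3.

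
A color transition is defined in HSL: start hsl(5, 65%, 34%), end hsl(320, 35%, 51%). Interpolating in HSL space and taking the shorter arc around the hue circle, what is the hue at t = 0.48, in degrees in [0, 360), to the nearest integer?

343

Hue: 320 − 5 = 315°, but |315| > 180 so the shorter arc goes the other way: Δh = 315 − 360 = -45°.
H = 5 + 0.48 × (-45) = -16.6 → -17 → -17 mod 360 = 343°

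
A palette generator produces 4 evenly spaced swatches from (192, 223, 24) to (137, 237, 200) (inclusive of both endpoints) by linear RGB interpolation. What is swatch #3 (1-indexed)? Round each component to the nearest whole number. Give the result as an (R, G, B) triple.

(155, 232, 141)

With 4 swatches and endpoints inclusive, swatch 3 sits at t = (3 − 1)/(4 − 1) = 2/3 ≈ 0.6667.
R = 192 + 0.6667 × (137 − 192) = 155.332 → 155
G = 223 + 0.6667 × (237 − 223) = 232.334 → 232
B = 24 + 0.6667 × (200 − 24) = 141.339 → 141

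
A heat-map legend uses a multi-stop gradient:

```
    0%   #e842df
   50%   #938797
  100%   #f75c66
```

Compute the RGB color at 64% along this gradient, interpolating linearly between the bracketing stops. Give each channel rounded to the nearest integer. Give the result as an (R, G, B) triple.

(175, 123, 137)

64% lies between the 50% and 100% stops, so the local fraction is t = (64 − 50)/(100 − 50) = 14/50 ≈ 0.28.
#938797 → (147, 135, 151); #f75c66 → (247, 92, 102).
R = 147 + 0.28 × (247 − 147) = 175 → 175
G = 135 + 0.28 × (92 − 135) = 122.96 → 123
B = 151 + 0.28 × (102 − 151) = 137.28 → 137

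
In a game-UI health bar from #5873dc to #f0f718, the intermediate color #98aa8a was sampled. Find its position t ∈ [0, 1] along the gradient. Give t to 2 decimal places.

0.42

Invert the lerp on the B channel (largest span, 196): t = (138 − 220) / (24 − 220) = -82/-196 = 0.41837.
Check on R: (152 − 88)/(240 − 88) = 0.4211 ✓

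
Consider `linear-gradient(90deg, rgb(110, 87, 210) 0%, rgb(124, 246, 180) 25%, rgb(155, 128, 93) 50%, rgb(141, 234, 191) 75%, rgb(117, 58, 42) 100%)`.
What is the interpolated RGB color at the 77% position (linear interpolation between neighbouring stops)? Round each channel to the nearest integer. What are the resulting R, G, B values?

(139, 220, 179)

77% lies between the 75% and 100% stops, so the local fraction is t = (77 − 75)/(100 − 75) = 2/25 ≈ 0.08.
R = 141 + 0.08 × (117 − 141) = 139.08 → 139
G = 234 + 0.08 × (58 − 234) = 219.92 → 220
B = 191 + 0.08 × (42 − 191) = 179.08 → 179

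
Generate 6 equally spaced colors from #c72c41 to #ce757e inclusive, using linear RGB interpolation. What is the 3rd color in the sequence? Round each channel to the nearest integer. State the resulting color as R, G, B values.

With 6 swatches and endpoints inclusive, swatch 3 sits at t = (3 − 1)/(6 − 1) = 2/5 ≈ 0.4.
#c72c41 → (199, 44, 65); #ce757e → (206, 117, 126).
R = 199 + 0.4 × (206 − 199) = 201.8 → 202
G = 44 + 0.4 × (117 − 44) = 73.2 → 73
B = 65 + 0.4 × (126 − 65) = 89.4 → 89

(202, 73, 89)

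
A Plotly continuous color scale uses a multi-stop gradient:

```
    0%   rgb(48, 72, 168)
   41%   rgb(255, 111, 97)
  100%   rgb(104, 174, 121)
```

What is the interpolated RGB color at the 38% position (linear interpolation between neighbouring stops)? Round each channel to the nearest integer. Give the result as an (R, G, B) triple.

38% lies between the 0% and 41% stops, so the local fraction is t = (38 − 0)/(41 − 0) = 38/41 ≈ 0.9268.
R = 48 + 0.9268 × (255 − 48) = 239.848 → 240
G = 72 + 0.9268 × (111 − 72) = 108.145 → 108
B = 168 + 0.9268 × (97 − 168) = 102.197 → 102

(240, 108, 102)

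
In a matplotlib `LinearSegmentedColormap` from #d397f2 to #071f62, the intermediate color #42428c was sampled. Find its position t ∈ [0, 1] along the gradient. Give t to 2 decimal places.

0.71

Invert the lerp on the R channel (largest span, 204): t = (66 − 211) / (7 − 211) = -145/-204 = 0.71078.
Check on G: (66 − 151)/(31 − 151) = 0.7083 ✓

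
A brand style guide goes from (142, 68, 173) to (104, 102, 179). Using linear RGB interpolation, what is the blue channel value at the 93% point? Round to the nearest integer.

B = 173 + 0.93 × (179 − 173) = 178.58 → 179

179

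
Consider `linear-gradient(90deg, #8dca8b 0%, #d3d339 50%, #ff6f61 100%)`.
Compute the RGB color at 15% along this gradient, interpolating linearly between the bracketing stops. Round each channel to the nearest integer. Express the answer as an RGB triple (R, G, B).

(162, 205, 114)

15% lies between the 0% and 50% stops, so the local fraction is t = (15 − 0)/(50 − 0) = 15/50 ≈ 0.3.
#8dca8b → (141, 202, 139); #d3d339 → (211, 211, 57).
R = 141 + 0.3 × (211 − 141) = 162 → 162
G = 202 + 0.3 × (211 − 202) = 204.7 → 205
B = 139 + 0.3 × (57 − 139) = 114.4 → 114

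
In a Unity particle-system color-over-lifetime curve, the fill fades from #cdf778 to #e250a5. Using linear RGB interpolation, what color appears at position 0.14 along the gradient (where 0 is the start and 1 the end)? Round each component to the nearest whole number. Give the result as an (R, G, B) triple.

#cdf778 → (205, 247, 120); #e250a5 → (226, 80, 165).
R = 205 + 0.14 × (226 − 205) = 205 + 0.14 × 21 = 207.94 → 208
G = 247 + 0.14 × (80 − 247) = 247 + 0.14 × -167 = 223.62 → 224
B = 120 + 0.14 × (165 − 120) = 120 + 0.14 × 45 = 126.3 → 126

(208, 224, 126)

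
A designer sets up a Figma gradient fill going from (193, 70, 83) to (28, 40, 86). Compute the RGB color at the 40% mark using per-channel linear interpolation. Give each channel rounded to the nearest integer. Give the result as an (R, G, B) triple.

(127, 58, 84)

40% corresponds to t = 0.4.
R = 193 + 0.4 × (28 − 193) = 193 + 0.4 × -165 = 127 → 127
G = 70 + 0.4 × (40 − 70) = 70 + 0.4 × -30 = 58 → 58
B = 83 + 0.4 × (86 − 83) = 83 + 0.4 × 3 = 84.2 → 84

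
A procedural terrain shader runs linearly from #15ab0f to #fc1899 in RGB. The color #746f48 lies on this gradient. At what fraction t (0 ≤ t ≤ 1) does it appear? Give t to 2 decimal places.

0.41

Invert the lerp on the R channel (largest span, 231): t = (116 − 21) / (252 − 21) = 95/231 = 0.41126.
Check on G: (111 − 171)/(24 − 171) = 0.4082 ✓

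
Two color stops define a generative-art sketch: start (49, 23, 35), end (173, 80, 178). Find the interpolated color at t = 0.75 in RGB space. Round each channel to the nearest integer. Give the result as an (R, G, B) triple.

(142, 66, 142)

R = 49 + 0.75 × (173 − 49) = 49 + 0.75 × 124 = 142 → 142
G = 23 + 0.75 × (80 − 23) = 23 + 0.75 × 57 = 65.75 → 66
B = 35 + 0.75 × (178 − 35) = 35 + 0.75 × 143 = 142.25 → 142
So the blended color is (142, 66, 142), about #8e428e.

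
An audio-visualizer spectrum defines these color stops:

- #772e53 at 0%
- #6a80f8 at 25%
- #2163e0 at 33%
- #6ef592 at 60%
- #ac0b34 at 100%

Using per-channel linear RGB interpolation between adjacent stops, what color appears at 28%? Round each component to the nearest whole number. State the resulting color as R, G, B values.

28% lies between the 25% and 33% stops, so the local fraction is t = (28 − 25)/(33 − 25) = 3/8 ≈ 0.375.
#6a80f8 → (106, 128, 248); #2163e0 → (33, 99, 224).
R = 106 + 0.375 × (33 − 106) = 78.625 → 79
G = 128 + 0.375 × (99 − 128) = 117.125 → 117
B = 248 + 0.375 × (224 − 248) = 239 → 239

(79, 117, 239)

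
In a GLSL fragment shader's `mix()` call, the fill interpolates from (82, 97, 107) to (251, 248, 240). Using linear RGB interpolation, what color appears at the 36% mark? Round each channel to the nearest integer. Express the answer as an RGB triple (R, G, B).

(143, 151, 155)

36% corresponds to t = 0.36.
R = 82 + 0.36 × (251 − 82) = 82 + 0.36 × 169 = 142.84 → 143
G = 97 + 0.36 × (248 − 97) = 97 + 0.36 × 151 = 151.36 → 151
B = 107 + 0.36 × (240 − 107) = 107 + 0.36 × 133 = 154.88 → 155
So the blended color is (143, 151, 155), about #8f979b.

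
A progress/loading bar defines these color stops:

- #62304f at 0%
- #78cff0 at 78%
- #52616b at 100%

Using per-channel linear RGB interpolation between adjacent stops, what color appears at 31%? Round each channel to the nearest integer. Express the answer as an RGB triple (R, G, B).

(107, 111, 143)

31% lies between the 0% and 78% stops, so the local fraction is t = (31 − 0)/(78 − 0) = 31/78 ≈ 0.3974.
#62304f → (98, 48, 79); #78cff0 → (120, 207, 240).
R = 98 + 0.3974 × (120 − 98) = 106.743 → 107
G = 48 + 0.3974 × (207 − 48) = 111.187 → 111
B = 79 + 0.3974 × (240 − 79) = 142.981 → 143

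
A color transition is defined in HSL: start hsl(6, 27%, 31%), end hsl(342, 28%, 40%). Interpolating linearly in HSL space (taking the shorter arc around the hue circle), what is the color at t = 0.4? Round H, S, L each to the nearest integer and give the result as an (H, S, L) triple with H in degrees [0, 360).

Hue: 342 − 6 = 336°, but |336| > 180 so the shorter arc goes the other way: Δh = 336 − 360 = -24°.
H = 6 + 0.4 × (-24) = -3.6 → -4 → -4 mod 360 = 356°
S = 27 + 0.4 × (28 − 27) = 27.4 → 27%
L = 31 + 0.4 × (40 − 31) = 34.6 → 35%

(356, 27, 35)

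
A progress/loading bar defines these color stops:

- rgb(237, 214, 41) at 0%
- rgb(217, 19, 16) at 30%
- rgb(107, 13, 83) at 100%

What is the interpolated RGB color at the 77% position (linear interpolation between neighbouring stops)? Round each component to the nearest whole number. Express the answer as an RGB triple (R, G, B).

77% lies between the 30% and 100% stops, so the local fraction is t = (77 − 30)/(100 − 30) = 47/70 ≈ 0.6714.
R = 217 + 0.6714 × (107 − 217) = 143.146 → 143
G = 19 + 0.6714 × (13 − 19) = 14.972 → 15
B = 16 + 0.6714 × (83 − 16) = 60.984 → 61

(143, 15, 61)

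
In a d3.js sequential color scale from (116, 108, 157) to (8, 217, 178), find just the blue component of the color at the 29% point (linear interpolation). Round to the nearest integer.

B = 157 + 0.29 × (178 − 157) = 163.09 → 163

163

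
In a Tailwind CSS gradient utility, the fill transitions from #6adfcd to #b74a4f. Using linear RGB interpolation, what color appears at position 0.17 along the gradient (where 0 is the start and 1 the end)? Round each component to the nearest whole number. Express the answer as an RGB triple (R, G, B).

(119, 198, 184)

#6adfcd → (106, 223, 205); #b74a4f → (183, 74, 79).
R = 106 + 0.17 × (183 − 106) = 106 + 0.17 × 77 = 119.09 → 119
G = 223 + 0.17 × (74 − 223) = 223 + 0.17 × -149 = 197.67 → 198
B = 205 + 0.17 × (79 − 205) = 205 + 0.17 × -126 = 183.58 → 184
So the blended color is (119, 198, 184), about #77c6b8.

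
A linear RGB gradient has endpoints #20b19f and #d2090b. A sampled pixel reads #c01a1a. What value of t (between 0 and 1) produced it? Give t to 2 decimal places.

0.90

Invert the lerp on the R channel (largest span, 178): t = (192 − 32) / (210 − 32) = 160/178 = 0.89888.
Check on G: (26 − 177)/(9 − 177) = 0.8988 ✓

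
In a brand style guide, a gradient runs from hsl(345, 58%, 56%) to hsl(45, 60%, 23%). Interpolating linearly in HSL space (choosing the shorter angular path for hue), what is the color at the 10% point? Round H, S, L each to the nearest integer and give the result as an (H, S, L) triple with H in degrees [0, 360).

Hue: 45 − 345 = -300°, but |-300| > 180 so the shorter arc goes the other way: Δh = -300 + 360 = 60°.
H = 345 + 0.1 × (60) = 351 → 351°
S = 58 + 0.1 × (60 − 58) = 58.2 → 58%
L = 56 + 0.1 × (23 − 56) = 52.7 → 53%

(351, 58, 53)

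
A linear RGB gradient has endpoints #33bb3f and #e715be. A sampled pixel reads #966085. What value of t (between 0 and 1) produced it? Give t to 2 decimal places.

Invert the lerp on the R channel (largest span, 180): t = (150 − 51) / (231 − 51) = 99/180 = 0.55.
Check on G: (96 − 187)/(21 − 187) = 0.5482 ✓

0.55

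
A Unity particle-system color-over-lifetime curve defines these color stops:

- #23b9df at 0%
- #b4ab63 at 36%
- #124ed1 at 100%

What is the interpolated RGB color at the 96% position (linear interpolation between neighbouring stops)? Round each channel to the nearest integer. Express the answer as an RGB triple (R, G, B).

96% lies between the 36% and 100% stops, so the local fraction is t = (96 − 36)/(100 − 36) = 60/64 ≈ 0.9375.
#b4ab63 → (180, 171, 99); #124ed1 → (18, 78, 209).
R = 180 + 0.9375 × (18 − 180) = 28.125 → 28
G = 171 + 0.9375 × (78 − 171) = 83.812 → 84
B = 99 + 0.9375 × (209 − 99) = 202.125 → 202

(28, 84, 202)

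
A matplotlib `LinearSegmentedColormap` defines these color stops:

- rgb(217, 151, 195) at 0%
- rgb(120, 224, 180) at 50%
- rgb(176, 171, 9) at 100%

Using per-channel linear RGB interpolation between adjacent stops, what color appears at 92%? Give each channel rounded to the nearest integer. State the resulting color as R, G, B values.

(167, 179, 36)

92% lies between the 50% and 100% stops, so the local fraction is t = (92 − 50)/(100 − 50) = 42/50 ≈ 0.84.
R = 120 + 0.84 × (176 − 120) = 167.04 → 167
G = 224 + 0.84 × (171 − 224) = 179.48 → 179
B = 180 + 0.84 × (9 − 180) = 36.36 → 36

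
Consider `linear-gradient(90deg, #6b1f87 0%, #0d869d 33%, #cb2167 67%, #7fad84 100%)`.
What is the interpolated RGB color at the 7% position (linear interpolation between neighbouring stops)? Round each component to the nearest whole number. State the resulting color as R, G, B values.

(87, 53, 140)

7% lies between the 0% and 33% stops, so the local fraction is t = (7 − 0)/(33 − 0) = 7/33 ≈ 0.2121.
#6b1f87 → (107, 31, 135); #0d869d → (13, 134, 157).
R = 107 + 0.2121 × (13 − 107) = 87.063 → 87
G = 31 + 0.2121 × (134 − 31) = 52.846 → 53
B = 135 + 0.2121 × (157 − 135) = 139.666 → 140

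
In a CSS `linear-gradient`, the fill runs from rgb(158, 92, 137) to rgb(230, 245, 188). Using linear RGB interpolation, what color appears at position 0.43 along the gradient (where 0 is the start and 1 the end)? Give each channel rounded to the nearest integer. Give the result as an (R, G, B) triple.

R = 158 + 0.43 × (230 − 158) = 158 + 0.43 × 72 = 188.96 → 189
G = 92 + 0.43 × (245 − 92) = 92 + 0.43 × 153 = 157.79 → 158
B = 137 + 0.43 × (188 − 137) = 137 + 0.43 × 51 = 158.93 → 159

(189, 158, 159)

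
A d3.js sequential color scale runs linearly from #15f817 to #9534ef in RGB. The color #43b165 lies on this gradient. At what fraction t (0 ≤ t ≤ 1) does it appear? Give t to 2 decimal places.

Invert the lerp on the B channel (largest span, 216): t = (101 − 23) / (239 − 23) = 78/216 = 0.36111.
Check on R: (67 − 21)/(149 − 21) = 0.3594 ✓

0.36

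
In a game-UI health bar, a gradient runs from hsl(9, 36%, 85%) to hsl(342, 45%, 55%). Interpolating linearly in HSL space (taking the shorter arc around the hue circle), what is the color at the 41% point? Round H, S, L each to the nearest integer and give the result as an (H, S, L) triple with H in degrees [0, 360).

Hue: 342 − 9 = 333°, but |333| > 180 so the shorter arc goes the other way: Δh = 333 − 360 = -27°.
H = 9 + 0.41 × (-27) = -2.07 → -2 → -2 mod 360 = 358°
S = 36 + 0.41 × (45 − 36) = 39.69 → 40%
L = 85 + 0.41 × (55 − 85) = 72.7 → 73%

(358, 40, 73)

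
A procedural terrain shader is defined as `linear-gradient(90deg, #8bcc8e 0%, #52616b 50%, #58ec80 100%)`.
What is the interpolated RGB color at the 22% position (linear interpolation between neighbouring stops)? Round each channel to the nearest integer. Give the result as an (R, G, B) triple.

22% lies between the 0% and 50% stops, so the local fraction is t = (22 − 0)/(50 − 0) = 22/50 ≈ 0.44.
#8bcc8e → (139, 204, 142); #52616b → (82, 97, 107).
R = 139 + 0.44 × (82 − 139) = 113.92 → 114
G = 204 + 0.44 × (97 − 204) = 156.92 → 157
B = 142 + 0.44 × (107 − 142) = 126.6 → 127

(114, 157, 127)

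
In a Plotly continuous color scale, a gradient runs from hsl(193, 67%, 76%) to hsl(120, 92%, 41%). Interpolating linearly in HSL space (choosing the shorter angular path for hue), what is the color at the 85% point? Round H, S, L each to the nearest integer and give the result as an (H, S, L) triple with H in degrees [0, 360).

(131, 88, 46)

Hue arc: Δh = 120 − 193 = -73° (|Δh| ≤ 180, already the shorter path).
H = 193 + 0.85 × (-73) = 130.95 → 131°
S = 67 + 0.85 × (92 − 67) = 88.25 → 88%
L = 76 + 0.85 × (41 − 76) = 46.25 → 46%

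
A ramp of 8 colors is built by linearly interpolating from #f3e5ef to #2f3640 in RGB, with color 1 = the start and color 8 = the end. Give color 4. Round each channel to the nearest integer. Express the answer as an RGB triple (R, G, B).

(159, 154, 164)

With 8 swatches and endpoints inclusive, swatch 4 sits at t = (4 − 1)/(8 − 1) = 3/7 ≈ 0.4286.
#f3e5ef → (243, 229, 239); #2f3640 → (47, 54, 64).
R = 243 + 0.4286 × (47 − 243) = 158.994 → 159
G = 229 + 0.4286 × (54 − 229) = 153.995 → 154
B = 239 + 0.4286 × (64 − 239) = 163.995 → 164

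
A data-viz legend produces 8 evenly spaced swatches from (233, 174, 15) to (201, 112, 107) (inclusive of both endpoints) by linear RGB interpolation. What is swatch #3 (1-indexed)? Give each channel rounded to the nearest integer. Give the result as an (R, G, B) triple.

(224, 156, 41)

With 8 swatches and endpoints inclusive, swatch 3 sits at t = (3 − 1)/(8 − 1) = 2/7 ≈ 0.2857.
R = 233 + 0.2857 × (201 − 233) = 223.858 → 224
G = 174 + 0.2857 × (112 − 174) = 156.287 → 156
B = 15 + 0.2857 × (107 − 15) = 41.284 → 41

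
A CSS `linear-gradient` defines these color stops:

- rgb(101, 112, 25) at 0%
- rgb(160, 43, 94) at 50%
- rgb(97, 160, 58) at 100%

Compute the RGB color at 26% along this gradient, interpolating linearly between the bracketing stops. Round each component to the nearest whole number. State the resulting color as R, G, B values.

26% lies between the 0% and 50% stops, so the local fraction is t = (26 − 0)/(50 − 0) = 26/50 ≈ 0.52.
R = 101 + 0.52 × (160 − 101) = 131.68 → 132
G = 112 + 0.52 × (43 − 112) = 76.12 → 76
B = 25 + 0.52 × (94 − 25) = 60.88 → 61

(132, 76, 61)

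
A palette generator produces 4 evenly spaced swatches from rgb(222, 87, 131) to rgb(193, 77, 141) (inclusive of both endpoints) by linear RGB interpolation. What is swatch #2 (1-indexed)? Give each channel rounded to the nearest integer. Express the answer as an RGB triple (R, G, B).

(212, 84, 134)

With 4 swatches and endpoints inclusive, swatch 2 sits at t = (2 − 1)/(4 − 1) = 1/3 ≈ 0.3333.
R = 222 + 0.3333 × (193 − 222) = 212.334 → 212
G = 87 + 0.3333 × (77 − 87) = 83.667 → 84
B = 131 + 0.3333 × (141 − 131) = 134.333 → 134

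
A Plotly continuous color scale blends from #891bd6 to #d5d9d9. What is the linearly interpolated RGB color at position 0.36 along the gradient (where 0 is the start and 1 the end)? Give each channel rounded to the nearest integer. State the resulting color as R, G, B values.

(164, 95, 215)

#891bd6 → (137, 27, 214); #d5d9d9 → (213, 217, 217).
R = 137 + 0.36 × (213 − 137) = 137 + 0.36 × 76 = 164.36 → 164
G = 27 + 0.36 × (217 − 27) = 27 + 0.36 × 190 = 95.4 → 95
B = 214 + 0.36 × (217 − 214) = 214 + 0.36 × 3 = 215.08 → 215
So the blended color is (164, 95, 215), about #a45fd7.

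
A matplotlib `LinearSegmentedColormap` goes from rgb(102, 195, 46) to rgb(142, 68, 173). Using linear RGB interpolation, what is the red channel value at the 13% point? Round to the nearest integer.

R = 102 + 0.13 × (142 − 102) = 107.2 → 107

107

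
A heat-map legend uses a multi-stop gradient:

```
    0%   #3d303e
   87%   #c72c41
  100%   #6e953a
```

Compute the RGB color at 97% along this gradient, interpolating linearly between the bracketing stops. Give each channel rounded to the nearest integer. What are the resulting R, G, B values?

(131, 125, 60)

97% lies between the 87% and 100% stops, so the local fraction is t = (97 − 87)/(100 − 87) = 10/13 ≈ 0.7692.
#c72c41 → (199, 44, 65); #6e953a → (110, 149, 58).
R = 199 + 0.7692 × (110 − 199) = 130.541 → 131
G = 44 + 0.7692 × (149 − 44) = 124.766 → 125
B = 65 + 0.7692 × (58 − 65) = 59.616 → 60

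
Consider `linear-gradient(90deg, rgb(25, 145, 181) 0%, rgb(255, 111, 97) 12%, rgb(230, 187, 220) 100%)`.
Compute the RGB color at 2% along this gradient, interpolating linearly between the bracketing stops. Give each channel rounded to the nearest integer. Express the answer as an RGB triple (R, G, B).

2% lies between the 0% and 12% stops, so the local fraction is t = (2 − 0)/(12 − 0) = 2/12 ≈ 0.1667.
R = 25 + 0.1667 × (255 − 25) = 63.341 → 63
G = 145 + 0.1667 × (111 − 145) = 139.332 → 139
B = 181 + 0.1667 × (97 − 181) = 166.997 → 167

(63, 139, 167)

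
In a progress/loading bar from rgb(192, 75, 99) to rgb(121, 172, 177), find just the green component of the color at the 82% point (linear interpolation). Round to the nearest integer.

G = 75 + 0.82 × (172 − 75) = 154.54 → 155

155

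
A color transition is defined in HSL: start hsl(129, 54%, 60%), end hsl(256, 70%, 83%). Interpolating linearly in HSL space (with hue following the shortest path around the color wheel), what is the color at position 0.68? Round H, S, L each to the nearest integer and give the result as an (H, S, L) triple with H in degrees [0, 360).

(215, 65, 76)

Hue arc: Δh = 256 − 129 = 127° (|Δh| ≤ 180, already the shorter path).
H = 129 + 0.68 × (127) = 215.36 → 215°
S = 54 + 0.68 × (70 − 54) = 64.88 → 65%
L = 60 + 0.68 × (83 − 60) = 75.64 → 76%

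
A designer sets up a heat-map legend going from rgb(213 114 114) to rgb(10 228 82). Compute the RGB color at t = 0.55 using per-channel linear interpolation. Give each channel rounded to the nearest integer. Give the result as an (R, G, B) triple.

R = 213 + 0.55 × (10 − 213) = 213 + 0.55 × -203 = 101.35 → 101
G = 114 + 0.55 × (228 − 114) = 114 + 0.55 × 114 = 176.7 → 177
B = 114 + 0.55 × (82 − 114) = 114 + 0.55 × -32 = 96.4 → 96

(101, 177, 96)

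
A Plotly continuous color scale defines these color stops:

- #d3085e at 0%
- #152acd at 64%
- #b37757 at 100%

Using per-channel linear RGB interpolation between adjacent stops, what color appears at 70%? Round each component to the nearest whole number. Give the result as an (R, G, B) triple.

70% lies between the 64% and 100% stops, so the local fraction is t = (70 − 64)/(100 − 64) = 6/36 ≈ 0.1667.
#152acd → (21, 42, 205); #b37757 → (179, 119, 87).
R = 21 + 0.1667 × (179 − 21) = 47.339 → 47
G = 42 + 0.1667 × (119 − 42) = 54.836 → 55
B = 205 + 0.1667 × (87 − 205) = 185.329 → 185

(47, 55, 185)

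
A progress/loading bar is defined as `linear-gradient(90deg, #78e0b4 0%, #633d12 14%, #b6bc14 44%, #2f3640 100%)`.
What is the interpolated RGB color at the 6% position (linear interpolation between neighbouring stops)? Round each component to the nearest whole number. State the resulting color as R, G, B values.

(111, 154, 111)

6% lies between the 0% and 14% stops, so the local fraction is t = (6 − 0)/(14 − 0) = 6/14 ≈ 0.4286.
#78e0b4 → (120, 224, 180); #633d12 → (99, 61, 18).
R = 120 + 0.4286 × (99 − 120) = 110.999 → 111
G = 224 + 0.4286 × (61 − 224) = 154.138 → 154
B = 180 + 0.4286 × (18 − 180) = 110.567 → 111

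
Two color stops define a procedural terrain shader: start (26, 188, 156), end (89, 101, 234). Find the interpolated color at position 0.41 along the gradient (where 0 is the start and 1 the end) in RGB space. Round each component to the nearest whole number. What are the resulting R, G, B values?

(52, 152, 188)

R = 26 + 0.41 × (89 − 26) = 26 + 0.41 × 63 = 51.83 → 52
G = 188 + 0.41 × (101 − 188) = 188 + 0.41 × -87 = 152.33 → 152
B = 156 + 0.41 × (234 − 156) = 156 + 0.41 × 78 = 187.98 → 188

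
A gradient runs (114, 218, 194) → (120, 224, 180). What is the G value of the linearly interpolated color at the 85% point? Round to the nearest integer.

G = 218 + 0.85 × (224 − 218) = 223.1 → 223

223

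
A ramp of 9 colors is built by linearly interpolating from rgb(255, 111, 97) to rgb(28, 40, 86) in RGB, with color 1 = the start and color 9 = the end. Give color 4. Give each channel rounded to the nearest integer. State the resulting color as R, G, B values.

(170, 84, 93)

With 9 swatches and endpoints inclusive, swatch 4 sits at t = (4 − 1)/(9 − 1) = 3/8 ≈ 0.375.
R = 255 + 0.375 × (28 − 255) = 169.875 → 170
G = 111 + 0.375 × (40 − 111) = 84.375 → 84
B = 97 + 0.375 × (86 − 97) = 92.875 → 93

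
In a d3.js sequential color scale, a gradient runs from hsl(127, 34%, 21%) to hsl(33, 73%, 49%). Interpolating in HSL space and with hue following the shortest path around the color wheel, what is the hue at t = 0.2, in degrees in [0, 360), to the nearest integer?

Hue arc: Δh = 33 − 127 = -94° (|Δh| ≤ 180, already the shorter path).
H = 127 + 0.2 × (-94) = 108.2 → 108°

108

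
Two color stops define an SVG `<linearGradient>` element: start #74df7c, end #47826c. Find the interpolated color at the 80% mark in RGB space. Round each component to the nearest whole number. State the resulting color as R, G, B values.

(80, 149, 111)

#74df7c → (116, 223, 124); #47826c → (71, 130, 108).
80% corresponds to t = 0.8.
R = 116 + 0.8 × (71 − 116) = 116 + 0.8 × -45 = 80 → 80
G = 223 + 0.8 × (130 − 223) = 223 + 0.8 × -93 = 148.6 → 149
B = 124 + 0.8 × (108 − 124) = 124 + 0.8 × -16 = 111.2 → 111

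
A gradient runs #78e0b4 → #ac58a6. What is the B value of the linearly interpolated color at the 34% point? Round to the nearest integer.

B₁ = 180 (from #78e0b4), B₂ = 166 (from #ac58a6).
B = 180 + 0.34 × (166 − 180) = 175.24 → 175

175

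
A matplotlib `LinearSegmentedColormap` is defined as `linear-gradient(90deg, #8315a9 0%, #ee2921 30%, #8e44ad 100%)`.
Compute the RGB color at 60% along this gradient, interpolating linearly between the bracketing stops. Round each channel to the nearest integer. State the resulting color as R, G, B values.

(197, 53, 93)

60% lies between the 30% and 100% stops, so the local fraction is t = (60 − 30)/(100 − 30) = 30/70 ≈ 0.4286.
#ee2921 → (238, 41, 33); #8e44ad → (142, 68, 173).
R = 238 + 0.4286 × (142 − 238) = 196.854 → 197
G = 41 + 0.4286 × (68 − 41) = 52.572 → 53
B = 33 + 0.4286 × (173 − 33) = 93.004 → 93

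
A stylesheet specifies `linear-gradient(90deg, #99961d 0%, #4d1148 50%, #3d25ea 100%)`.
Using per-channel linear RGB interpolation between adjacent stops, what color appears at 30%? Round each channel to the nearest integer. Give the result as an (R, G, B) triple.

(107, 70, 55)

30% lies between the 0% and 50% stops, so the local fraction is t = (30 − 0)/(50 − 0) = 30/50 ≈ 0.6.
#99961d → (153, 150, 29); #4d1148 → (77, 17, 72).
R = 153 + 0.6 × (77 − 153) = 107.4 → 107
G = 150 + 0.6 × (17 − 150) = 70.2 → 70
B = 29 + 0.6 × (72 − 29) = 54.8 → 55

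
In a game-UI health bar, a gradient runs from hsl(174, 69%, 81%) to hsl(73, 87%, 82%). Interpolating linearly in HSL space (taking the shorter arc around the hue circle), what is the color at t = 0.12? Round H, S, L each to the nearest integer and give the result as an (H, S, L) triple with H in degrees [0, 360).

Hue arc: Δh = 73 − 174 = -101° (|Δh| ≤ 180, already the shorter path).
H = 174 + 0.12 × (-101) = 161.88 → 162°
S = 69 + 0.12 × (87 − 69) = 71.16 → 71%
L = 81 + 0.12 × (82 − 81) = 81.12 → 81%

(162, 71, 81)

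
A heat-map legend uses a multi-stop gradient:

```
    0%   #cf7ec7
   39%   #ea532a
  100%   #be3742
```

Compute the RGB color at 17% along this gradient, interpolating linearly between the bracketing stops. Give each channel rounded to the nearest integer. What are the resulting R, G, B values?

17% lies between the 0% and 39% stops, so the local fraction is t = (17 − 0)/(39 − 0) = 17/39 ≈ 0.4359.
#cf7ec7 → (207, 126, 199); #ea532a → (234, 83, 42).
R = 207 + 0.4359 × (234 − 207) = 218.769 → 219
G = 126 + 0.4359 × (83 − 126) = 107.256 → 107
B = 199 + 0.4359 × (42 − 199) = 130.564 → 131

(219, 107, 131)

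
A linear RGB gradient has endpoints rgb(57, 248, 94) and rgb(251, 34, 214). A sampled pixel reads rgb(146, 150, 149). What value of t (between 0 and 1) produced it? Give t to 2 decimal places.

Invert the lerp on the G channel (largest span, 214): t = (150 − 248) / (34 − 248) = -98/-214 = 0.45794.
Check on R: (146 − 57)/(251 − 57) = 0.4588 ✓

0.46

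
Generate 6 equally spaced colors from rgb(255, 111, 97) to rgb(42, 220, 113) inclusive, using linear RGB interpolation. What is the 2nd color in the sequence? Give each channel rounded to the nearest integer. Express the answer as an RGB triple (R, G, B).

(212, 133, 100)

With 6 swatches and endpoints inclusive, swatch 2 sits at t = (2 − 1)/(6 − 1) = 1/5 ≈ 0.2.
R = 255 + 0.2 × (42 − 255) = 212.4 → 212
G = 111 + 0.2 × (220 − 111) = 132.8 → 133
B = 97 + 0.2 × (113 − 97) = 100.2 → 100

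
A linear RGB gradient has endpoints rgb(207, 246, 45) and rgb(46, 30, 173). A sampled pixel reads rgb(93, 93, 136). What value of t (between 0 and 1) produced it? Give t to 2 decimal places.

Invert the lerp on the G channel (largest span, 216): t = (93 − 246) / (30 − 246) = -153/-216 = 0.70833.
Check on R: (93 − 207)/(46 − 207) = 0.7081 ✓

0.71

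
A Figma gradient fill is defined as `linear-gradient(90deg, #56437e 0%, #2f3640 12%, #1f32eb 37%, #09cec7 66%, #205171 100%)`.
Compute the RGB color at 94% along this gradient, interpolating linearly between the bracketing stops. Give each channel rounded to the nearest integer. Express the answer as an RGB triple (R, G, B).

(28, 103, 128)

94% lies between the 66% and 100% stops, so the local fraction is t = (94 − 66)/(100 − 66) = 28/34 ≈ 0.8235.
#09cec7 → (9, 206, 199); #205171 → (32, 81, 113).
R = 9 + 0.8235 × (32 − 9) = 27.941 → 28
G = 206 + 0.8235 × (81 − 206) = 103.062 → 103
B = 199 + 0.8235 × (113 − 199) = 128.179 → 128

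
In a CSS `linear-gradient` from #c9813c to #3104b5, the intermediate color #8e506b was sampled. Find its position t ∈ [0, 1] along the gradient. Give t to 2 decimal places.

0.39

Invert the lerp on the R channel (largest span, 152): t = (142 − 201) / (49 − 201) = -59/-152 = 0.38816.
Check on G: (80 − 129)/(4 − 129) = 0.392 ✓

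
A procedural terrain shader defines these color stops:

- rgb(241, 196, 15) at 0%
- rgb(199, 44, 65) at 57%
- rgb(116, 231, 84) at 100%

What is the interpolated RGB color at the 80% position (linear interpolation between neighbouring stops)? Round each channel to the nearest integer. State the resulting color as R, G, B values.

80% lies between the 57% and 100% stops, so the local fraction is t = (80 − 57)/(100 − 57) = 23/43 ≈ 0.5349.
R = 199 + 0.5349 × (116 − 199) = 154.603 → 155
G = 44 + 0.5349 × (231 − 44) = 144.026 → 144
B = 65 + 0.5349 × (84 − 65) = 75.163 → 75

(155, 144, 75)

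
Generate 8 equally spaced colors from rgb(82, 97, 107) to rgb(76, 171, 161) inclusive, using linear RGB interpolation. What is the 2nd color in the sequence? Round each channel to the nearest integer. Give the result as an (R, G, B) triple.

(81, 108, 115)

With 8 swatches and endpoints inclusive, swatch 2 sits at t = (2 − 1)/(8 − 1) = 1/7 ≈ 0.1429.
R = 82 + 0.1429 × (76 − 82) = 81.143 → 81
G = 97 + 0.1429 × (171 − 97) = 107.575 → 108
B = 107 + 0.1429 × (161 − 107) = 114.717 → 115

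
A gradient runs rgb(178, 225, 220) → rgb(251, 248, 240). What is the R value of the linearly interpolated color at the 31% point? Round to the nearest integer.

201

R = 178 + 0.31 × (251 − 178) = 200.63 → 201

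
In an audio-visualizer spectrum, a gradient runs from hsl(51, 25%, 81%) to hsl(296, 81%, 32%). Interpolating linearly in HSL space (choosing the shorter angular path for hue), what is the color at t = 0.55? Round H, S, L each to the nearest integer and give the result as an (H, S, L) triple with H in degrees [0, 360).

Hue: 296 − 51 = 245°, but |245| > 180 so the shorter arc goes the other way: Δh = 245 − 360 = -115°.
H = 51 + 0.55 × (-115) = -12.25 → -12 → -12 mod 360 = 348°
S = 25 + 0.55 × (81 − 25) = 55.8 → 56%
L = 81 + 0.55 × (32 − 81) = 54.05 → 54%

(348, 56, 54)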